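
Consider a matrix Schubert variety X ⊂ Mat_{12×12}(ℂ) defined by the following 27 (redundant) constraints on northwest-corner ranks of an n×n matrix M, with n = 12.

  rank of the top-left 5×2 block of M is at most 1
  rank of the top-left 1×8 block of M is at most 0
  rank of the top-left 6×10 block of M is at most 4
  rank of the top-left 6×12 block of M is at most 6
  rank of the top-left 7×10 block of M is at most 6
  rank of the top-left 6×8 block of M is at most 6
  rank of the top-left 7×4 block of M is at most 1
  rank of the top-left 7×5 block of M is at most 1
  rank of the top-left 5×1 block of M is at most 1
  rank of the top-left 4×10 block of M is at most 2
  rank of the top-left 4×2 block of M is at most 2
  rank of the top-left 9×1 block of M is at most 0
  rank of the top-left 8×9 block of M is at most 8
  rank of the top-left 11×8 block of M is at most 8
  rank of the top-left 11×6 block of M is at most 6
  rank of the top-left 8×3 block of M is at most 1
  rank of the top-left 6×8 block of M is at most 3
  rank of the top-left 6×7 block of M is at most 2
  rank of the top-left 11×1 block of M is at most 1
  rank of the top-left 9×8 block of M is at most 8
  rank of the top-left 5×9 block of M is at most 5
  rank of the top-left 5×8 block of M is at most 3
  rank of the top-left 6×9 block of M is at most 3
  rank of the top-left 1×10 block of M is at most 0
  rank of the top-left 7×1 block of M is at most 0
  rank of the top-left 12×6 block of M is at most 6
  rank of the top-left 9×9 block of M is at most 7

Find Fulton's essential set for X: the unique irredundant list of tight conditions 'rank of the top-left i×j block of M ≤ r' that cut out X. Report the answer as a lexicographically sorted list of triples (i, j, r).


Propagating the 27 rank bounds to every northwest block:

  0, 0, 0, 0, 0, 0, 0, 0, 0, 0, 1, 1
  0, 1, 1, 1, 1, 1, 1, 1, 1, 1, 2, 2
  0, 1, 1, 1, 1, 2, 2, 2, 2, 2, 3, 3
  0, 1, 1, 1, 1, 2, 2, 2, 2, 2, 3, 4
  0, 1, 1, 1, 1, 2, 2, 3, 3, 3, 4, 5
  0, 1, 1, 1, 1, 2, 2, 3, 3, 4, 5, 6
  0, 1, 1, 1, 1, 2, 3, 4, 4, 5, 6, 7
  0, 1, 1, 2, 2, 3, 4, 5, 5, 6, 7, 8
  0, 1, 2, 3, 3, 4, 5, 6, 6, 7, 8, 9
  1, 2, 3, 4, 4, 5, 6, 7, 7, 8, 9, 10
  1, 2, 3, 4, 5, 6, 7, 8, 8, 9, 10, 11
  1, 2, 3, 4, 5, 6, 7, 8, 9, 10, 11, 12

giving w = (11, 2, 6, 12, 8, 10, 7, 4, 3, 1, 5, 9) via Δ²R.

Fulton essential set (7 of the 41 Rothe cells):

[(1, 10, 0), (4, 10, 2), (6, 7, 2), (6, 9, 3), (7, 5, 1), (8, 3, 1), (9, 1, 0)]


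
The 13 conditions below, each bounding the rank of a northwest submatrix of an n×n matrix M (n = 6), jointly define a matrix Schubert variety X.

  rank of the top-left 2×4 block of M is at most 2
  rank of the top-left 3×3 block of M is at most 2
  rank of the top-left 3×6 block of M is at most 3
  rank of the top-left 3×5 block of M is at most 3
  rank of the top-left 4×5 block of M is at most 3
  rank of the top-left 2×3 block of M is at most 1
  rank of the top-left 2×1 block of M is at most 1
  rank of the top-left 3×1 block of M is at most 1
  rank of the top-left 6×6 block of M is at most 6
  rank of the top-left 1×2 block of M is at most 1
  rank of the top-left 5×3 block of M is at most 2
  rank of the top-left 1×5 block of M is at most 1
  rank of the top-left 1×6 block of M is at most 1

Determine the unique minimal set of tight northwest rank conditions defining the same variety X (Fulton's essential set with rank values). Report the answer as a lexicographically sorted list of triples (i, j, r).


Computing R[i][j] = min implied NW-rank bound (n=6, 13 conditions):

  1  1  1  1  1  1
  1  1  1  2  2  2
  1  2  2  3  3  3
  1  2  2  3  3  4
  1  2  2  3  4  5
  1  2  3  4  5  6

hence w(1..6) = (1, 4, 2, 6, 5, 3).

3 SE-corners of the 5-cell Rothe diagram give Ess(w):

[(2, 3, 1), (4, 5, 3), (5, 3, 2)]


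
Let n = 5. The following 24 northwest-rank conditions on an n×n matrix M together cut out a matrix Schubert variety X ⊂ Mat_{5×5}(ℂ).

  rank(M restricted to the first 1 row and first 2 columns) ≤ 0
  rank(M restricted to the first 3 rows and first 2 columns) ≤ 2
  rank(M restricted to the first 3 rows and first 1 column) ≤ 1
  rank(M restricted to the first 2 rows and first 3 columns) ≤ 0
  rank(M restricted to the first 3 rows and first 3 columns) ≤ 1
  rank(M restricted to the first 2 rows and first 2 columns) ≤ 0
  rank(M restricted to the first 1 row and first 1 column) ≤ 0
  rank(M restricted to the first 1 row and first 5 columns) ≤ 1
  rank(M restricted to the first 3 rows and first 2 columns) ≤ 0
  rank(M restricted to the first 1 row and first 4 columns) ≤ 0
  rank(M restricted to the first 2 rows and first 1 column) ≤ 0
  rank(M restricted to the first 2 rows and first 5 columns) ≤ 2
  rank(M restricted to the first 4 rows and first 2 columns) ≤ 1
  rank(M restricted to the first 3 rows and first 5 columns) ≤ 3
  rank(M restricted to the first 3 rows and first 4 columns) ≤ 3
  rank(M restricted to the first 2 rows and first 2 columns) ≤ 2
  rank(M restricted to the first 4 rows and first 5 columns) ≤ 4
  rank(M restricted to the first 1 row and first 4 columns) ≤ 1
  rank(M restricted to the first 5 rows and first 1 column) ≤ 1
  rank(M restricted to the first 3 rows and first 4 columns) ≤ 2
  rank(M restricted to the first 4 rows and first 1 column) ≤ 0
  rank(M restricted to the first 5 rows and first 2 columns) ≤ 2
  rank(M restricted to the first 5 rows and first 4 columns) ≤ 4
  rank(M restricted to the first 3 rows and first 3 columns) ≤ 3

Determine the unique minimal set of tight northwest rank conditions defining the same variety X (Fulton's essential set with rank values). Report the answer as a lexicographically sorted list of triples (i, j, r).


Recovering R(i,j) via the rank-extension bound from the 24 conditions:

  row 1: 0, 0, 0, 0, 1
  row 2: 0, 0, 0, 1, 2
  row 3: 0, 0, 1, 2, 3
  row 4: 0, 1, 2, 3, 4
  row 5: 1, 2, 3, 4, 5

hence w(1..5) = (5, 4, 3, 2, 1).

ℓ(w)=10; the 4 essential cells (i,j,r):

[(1, 4, 0), (2, 3, 0), (3, 2, 0), (4, 1, 0)]


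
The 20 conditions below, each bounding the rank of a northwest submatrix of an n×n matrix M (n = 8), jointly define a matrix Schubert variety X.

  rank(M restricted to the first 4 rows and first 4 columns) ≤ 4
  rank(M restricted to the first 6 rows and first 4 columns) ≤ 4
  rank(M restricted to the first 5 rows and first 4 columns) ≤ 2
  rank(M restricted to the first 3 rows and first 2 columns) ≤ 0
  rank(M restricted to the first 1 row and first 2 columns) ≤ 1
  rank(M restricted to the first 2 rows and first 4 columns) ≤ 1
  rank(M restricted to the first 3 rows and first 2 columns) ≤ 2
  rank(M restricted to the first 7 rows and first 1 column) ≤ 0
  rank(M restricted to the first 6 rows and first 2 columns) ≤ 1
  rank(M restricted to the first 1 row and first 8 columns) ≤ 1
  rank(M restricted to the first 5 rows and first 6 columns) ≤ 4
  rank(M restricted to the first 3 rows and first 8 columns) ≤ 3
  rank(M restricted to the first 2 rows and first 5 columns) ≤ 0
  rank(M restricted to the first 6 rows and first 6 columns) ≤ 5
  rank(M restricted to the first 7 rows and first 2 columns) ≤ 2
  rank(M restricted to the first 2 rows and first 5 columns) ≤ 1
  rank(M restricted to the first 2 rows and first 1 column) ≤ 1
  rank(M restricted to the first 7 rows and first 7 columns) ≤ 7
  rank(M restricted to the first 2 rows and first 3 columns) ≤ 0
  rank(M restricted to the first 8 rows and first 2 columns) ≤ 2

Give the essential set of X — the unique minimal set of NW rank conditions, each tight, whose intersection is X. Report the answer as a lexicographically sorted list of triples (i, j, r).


The tightest implied rank at each (i,j), from the 20 conditions:

  i=1: 0  0  0  0  0  1  1  1
  i=2: 0  0  0  0  0  1  2  2
  i=3: 0  0  1  1  1  2  3  3
  i=4: 0  1  2  2  2  3  4  4
  i=5: 0  1  2  2  3  4  5  5
  i=6: 0  1  2  3  4  5  6  6
  i=7: 0  1  2  3  4  5  6  7
  i=8: 1  2  3  4  5  6  7  8

the unique w with this rank table is (6, 7, 3, 2, 5, 4, 8, 1).

ℓ(w)=17; the 4 essential cells (i,j,r):

[(2, 5, 0), (3, 2, 0), (5, 4, 2), (7, 1, 0)]


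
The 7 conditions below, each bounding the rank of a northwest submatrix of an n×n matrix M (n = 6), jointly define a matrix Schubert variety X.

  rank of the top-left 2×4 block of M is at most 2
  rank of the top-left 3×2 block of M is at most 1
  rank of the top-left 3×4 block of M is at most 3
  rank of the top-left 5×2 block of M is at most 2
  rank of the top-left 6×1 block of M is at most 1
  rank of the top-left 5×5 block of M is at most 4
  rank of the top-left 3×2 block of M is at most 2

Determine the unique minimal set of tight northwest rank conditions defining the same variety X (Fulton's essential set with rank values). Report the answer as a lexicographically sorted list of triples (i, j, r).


The tightest implied rank at each (i,j), from the 7 conditions:

  1, 1, 1, 1, 1, 1
  1, 1, 2, 2, 2, 2
  1, 1, 2, 3, 3, 3
  1, 2, 3, 4, 4, 4
  1, 2, 3, 4, 4, 5
  1, 2, 3, 4, 5, 6

the unique w with this rank table is (1, 3, 4, 2, 6, 5).

|D(w)|=3, |Ess(w)|=2:

[(3, 2, 1), (5, 5, 4)]


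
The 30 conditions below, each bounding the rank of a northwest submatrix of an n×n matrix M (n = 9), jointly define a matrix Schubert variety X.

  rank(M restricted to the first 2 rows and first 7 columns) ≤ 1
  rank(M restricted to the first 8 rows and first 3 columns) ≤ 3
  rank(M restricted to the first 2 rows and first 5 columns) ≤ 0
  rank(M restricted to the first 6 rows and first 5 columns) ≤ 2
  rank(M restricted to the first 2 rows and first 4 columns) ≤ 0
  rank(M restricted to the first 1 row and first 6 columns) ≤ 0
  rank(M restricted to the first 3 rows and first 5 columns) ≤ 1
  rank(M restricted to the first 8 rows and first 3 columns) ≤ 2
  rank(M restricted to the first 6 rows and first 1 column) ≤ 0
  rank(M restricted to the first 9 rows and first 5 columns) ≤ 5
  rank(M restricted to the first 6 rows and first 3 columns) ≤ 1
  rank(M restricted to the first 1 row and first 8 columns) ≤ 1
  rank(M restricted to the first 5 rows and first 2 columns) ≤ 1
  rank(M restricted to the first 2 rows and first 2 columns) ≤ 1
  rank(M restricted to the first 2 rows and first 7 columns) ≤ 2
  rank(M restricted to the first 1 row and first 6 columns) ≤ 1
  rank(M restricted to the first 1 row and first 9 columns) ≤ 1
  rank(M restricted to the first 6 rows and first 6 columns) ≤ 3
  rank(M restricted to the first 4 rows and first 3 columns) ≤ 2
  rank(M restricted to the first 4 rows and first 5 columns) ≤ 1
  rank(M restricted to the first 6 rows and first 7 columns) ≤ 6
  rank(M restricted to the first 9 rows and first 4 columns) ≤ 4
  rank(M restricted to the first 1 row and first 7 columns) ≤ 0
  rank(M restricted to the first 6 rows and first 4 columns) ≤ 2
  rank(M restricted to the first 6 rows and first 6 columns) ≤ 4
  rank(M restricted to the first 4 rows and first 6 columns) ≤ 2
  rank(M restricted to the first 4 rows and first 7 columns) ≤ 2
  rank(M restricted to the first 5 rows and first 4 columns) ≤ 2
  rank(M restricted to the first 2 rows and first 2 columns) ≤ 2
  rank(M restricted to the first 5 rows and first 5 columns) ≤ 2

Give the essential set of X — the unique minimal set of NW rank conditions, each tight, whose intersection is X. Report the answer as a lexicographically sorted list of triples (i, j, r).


Computing R[i][j] = min implied NW-rank bound (n=9, 30 conditions):

  0, 0, 0, 0, 0, 0, 0, 1, 1
  0, 0, 0, 0, 0, 1, 1, 2, 2
  0, 1, 1, 1, 1, 2, 2, 3, 3
  0, 1, 1, 1, 1, 2, 2, 3, 4
  0, 1, 1, 2, 2, 3, 3, 4, 5
  0, 1, 1, 2, 2, 3, 4, 5, 6
  1, 2, 2, 3, 3, 4, 5, 6, 7
  1, 2, 2, 3, 4, 5, 6, 7, 8
  1, 2, 3, 4, 5, 6, 7, 8, 9

second differences of R give the permutation w = (8, 6, 2, 9, 4, 7, 1, 5, 3).

Rothe diagram D(w) (24 cells), 8 SE-corners (essential conditions):

[(1, 7, 0), (2, 5, 0), (4, 5, 1), (4, 7, 2), (6, 1, 0), (6, 3, 1), (6, 5, 2), (8, 3, 2)]


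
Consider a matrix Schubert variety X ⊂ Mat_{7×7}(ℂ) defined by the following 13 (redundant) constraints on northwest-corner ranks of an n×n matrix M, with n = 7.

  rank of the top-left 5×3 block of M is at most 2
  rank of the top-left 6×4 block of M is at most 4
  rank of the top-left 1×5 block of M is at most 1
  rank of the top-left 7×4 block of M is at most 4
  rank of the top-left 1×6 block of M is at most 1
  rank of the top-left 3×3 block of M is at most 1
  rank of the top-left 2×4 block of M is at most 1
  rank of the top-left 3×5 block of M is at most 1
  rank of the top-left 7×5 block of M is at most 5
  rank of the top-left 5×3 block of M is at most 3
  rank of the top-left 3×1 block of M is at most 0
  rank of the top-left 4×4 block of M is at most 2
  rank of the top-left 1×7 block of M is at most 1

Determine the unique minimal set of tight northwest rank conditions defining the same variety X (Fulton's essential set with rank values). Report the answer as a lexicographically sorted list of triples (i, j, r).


Propagating the 13 rank bounds to every northwest block:

  row 1: 0, 1, 1, 1, 1, 1, 1
  row 2: 0, 1, 1, 1, 1, 2, 2
  row 3: 0, 1, 1, 1, 1, 2, 3
  row 4: 1, 2, 2, 2, 2, 3, 4
  row 5: 1, 2, 2, 3, 3, 4, 5
  row 6: 1, 2, 3, 4, 4, 5, 6
  row 7: 1, 2, 3, 4, 5, 6, 7

the unique w with this rank table is (2, 6, 7, 1, 4, 3, 5).

3 SE-corners of the 10-cell Rothe diagram give Ess(w):

[(3, 1, 0), (3, 5, 1), (5, 3, 2)]


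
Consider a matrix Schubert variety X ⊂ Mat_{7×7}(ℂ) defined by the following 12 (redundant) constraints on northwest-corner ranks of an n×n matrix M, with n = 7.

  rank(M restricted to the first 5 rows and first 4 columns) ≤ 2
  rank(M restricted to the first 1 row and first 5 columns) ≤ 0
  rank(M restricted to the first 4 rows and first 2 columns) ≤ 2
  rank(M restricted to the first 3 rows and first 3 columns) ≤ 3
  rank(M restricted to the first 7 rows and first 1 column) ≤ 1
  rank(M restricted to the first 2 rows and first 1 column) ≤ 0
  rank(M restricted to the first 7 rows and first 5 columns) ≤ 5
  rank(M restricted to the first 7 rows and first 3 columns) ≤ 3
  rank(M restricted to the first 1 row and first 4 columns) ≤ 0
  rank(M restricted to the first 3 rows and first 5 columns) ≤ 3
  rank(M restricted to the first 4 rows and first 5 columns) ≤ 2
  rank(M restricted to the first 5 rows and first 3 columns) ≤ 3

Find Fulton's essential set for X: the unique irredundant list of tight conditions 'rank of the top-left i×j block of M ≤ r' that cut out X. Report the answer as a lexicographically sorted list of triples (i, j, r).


Propagating the 12 rank bounds to every northwest block:

  R[1]: 0 0 0 0 0 1 1
  R[2]: 0 1 1 1 1 2 2
  R[3]: 1 2 2 2 2 3 3
  R[4]: 1 2 2 2 2 3 4
  R[5]: 1 2 2 2 3 4 5
  R[6]: 1 2 3 3 4 5 6
  R[7]: 1 2 3 4 5 6 7

giving w = (6, 2, 1, 7, 5, 3, 4) via Δ²R.

Fulton essential set (4 of the 11 Rothe cells):

[(1, 5, 0), (2, 1, 0), (4, 5, 2), (5, 4, 2)]


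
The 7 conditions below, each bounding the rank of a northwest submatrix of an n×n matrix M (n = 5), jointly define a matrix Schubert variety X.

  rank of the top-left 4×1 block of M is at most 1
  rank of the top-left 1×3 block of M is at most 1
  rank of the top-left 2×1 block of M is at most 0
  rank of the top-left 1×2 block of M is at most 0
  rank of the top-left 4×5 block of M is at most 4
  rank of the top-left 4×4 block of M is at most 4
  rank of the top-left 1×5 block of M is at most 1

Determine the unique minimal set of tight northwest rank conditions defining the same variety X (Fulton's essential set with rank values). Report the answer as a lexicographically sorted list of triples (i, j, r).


Reconstructing r_w from the 7 given conditions:

  0  0  1  1  1
  0  1  2  2  2
  1  2  3  3  3
  1  2  3  4  4
  1  2  3  4  5

so w = (3, 2, 1, 4, 5).

2 SE-corners of the 3-cell Rothe diagram give Ess(w):

[(1, 2, 0), (2, 1, 0)]


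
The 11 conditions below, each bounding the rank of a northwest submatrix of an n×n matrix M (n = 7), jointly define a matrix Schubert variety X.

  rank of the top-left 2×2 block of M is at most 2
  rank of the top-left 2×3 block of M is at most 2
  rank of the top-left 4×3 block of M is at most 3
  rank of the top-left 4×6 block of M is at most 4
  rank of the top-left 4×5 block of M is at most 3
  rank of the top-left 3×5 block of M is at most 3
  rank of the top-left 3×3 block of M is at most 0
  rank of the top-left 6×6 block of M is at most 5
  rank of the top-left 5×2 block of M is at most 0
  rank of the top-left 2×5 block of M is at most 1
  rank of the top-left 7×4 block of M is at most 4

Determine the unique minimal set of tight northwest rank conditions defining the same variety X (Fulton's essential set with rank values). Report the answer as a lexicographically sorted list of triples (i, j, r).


Reconstructing r_w from the 11 given conditions:

  i=1: 0, 0, 0, 1, 1, 1, 1
  i=2: 0, 0, 0, 1, 1, 2, 2
  i=3: 0, 0, 0, 1, 2, 3, 3
  i=4: 0, 0, 1, 2, 3, 4, 4
  i=5: 0, 0, 1, 2, 3, 4, 5
  i=6: 1, 1, 2, 3, 4, 5, 6
  i=7: 1, 2, 3, 4, 5, 6, 7

second differences of R give the permutation w = (4, 6, 5, 3, 7, 1, 2).

ℓ(w)=14; the 3 essential cells (i,j,r):

[(2, 5, 1), (3, 3, 0), (5, 2, 0)]


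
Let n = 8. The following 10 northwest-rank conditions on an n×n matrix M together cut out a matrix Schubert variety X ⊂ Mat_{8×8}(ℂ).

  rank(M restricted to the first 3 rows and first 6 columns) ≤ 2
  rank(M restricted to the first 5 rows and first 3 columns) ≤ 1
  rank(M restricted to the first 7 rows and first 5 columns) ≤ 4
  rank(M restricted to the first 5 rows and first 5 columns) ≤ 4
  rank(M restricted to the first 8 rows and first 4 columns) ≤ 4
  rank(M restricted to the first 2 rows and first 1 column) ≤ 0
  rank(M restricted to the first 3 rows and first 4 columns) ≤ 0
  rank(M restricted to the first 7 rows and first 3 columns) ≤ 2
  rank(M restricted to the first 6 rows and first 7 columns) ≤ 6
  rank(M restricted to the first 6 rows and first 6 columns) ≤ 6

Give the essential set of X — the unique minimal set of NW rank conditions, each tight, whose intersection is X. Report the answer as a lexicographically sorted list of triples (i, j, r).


Propagating the 10 rank bounds to every northwest block:

  R[1]: 0, 0, 0, 0, 1, 1, 1, 1
  R[2]: 0, 0, 0, 0, 1, 2, 2, 2
  R[3]: 0, 0, 0, 0, 1, 2, 3, 3
  R[4]: 1, 1, 1, 1, 2, 3, 4, 4
  R[5]: 1, 1, 1, 2, 3, 4, 5, 5
  R[6]: 1, 2, 2, 3, 4, 5, 6, 6
  R[7]: 1, 2, 2, 3, 4, 5, 6, 7
  R[8]: 1, 2, 3, 4, 5, 6, 7, 8

reading off 1-entries of Δ²R: w = (5, 6, 7, 1, 4, 2, 8, 3).

3 SE-corners of the 15-cell Rothe diagram give Ess(w):

[(3, 4, 0), (5, 3, 1), (7, 3, 2)]


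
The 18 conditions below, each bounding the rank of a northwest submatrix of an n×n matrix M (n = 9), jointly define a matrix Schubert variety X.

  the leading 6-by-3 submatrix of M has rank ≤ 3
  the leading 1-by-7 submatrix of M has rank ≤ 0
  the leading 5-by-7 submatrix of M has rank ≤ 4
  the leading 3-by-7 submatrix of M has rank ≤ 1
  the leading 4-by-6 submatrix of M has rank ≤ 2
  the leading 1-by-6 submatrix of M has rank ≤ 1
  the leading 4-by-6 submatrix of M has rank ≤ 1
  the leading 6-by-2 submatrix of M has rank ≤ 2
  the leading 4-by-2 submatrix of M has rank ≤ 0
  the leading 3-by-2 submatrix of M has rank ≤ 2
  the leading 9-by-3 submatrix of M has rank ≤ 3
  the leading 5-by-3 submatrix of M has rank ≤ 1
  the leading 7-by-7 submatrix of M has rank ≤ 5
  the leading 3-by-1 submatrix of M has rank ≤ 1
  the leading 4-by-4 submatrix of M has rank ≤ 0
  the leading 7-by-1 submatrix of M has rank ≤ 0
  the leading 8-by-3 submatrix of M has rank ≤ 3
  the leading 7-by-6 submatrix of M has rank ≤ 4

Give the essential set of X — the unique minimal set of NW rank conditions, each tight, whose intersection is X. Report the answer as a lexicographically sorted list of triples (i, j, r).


Computing R[i][j] = min implied NW-rank bound (n=9, 18 conditions):

  R[1]: 0, 0, 0, 0, 0, 0, 0, 1, 1
  R[2]: 0, 0, 0, 0, 1, 1, 1, 2, 2
  R[3]: 0, 0, 0, 0, 1, 1, 1, 2, 3
  R[4]: 0, 0, 0, 0, 1, 1, 2, 3, 4
  R[5]: 0, 1, 1, 1, 2, 2, 3, 4, 5
  R[6]: 0, 1, 2, 2, 3, 3, 4, 5, 6
  R[7]: 0, 1, 2, 3, 4, 4, 5, 6, 7
  R[8]: 1, 2, 3, 4, 5, 5, 6, 7, 8
  R[9]: 1, 2, 3, 4, 5, 6, 7, 8, 9

so w = (8, 5, 9, 7, 2, 3, 4, 1, 6).

Rothe diagram D(w) (25 cells), 5 SE-corners (essential conditions):

[(1, 7, 0), (3, 7, 1), (4, 4, 0), (4, 6, 1), (7, 1, 0)]


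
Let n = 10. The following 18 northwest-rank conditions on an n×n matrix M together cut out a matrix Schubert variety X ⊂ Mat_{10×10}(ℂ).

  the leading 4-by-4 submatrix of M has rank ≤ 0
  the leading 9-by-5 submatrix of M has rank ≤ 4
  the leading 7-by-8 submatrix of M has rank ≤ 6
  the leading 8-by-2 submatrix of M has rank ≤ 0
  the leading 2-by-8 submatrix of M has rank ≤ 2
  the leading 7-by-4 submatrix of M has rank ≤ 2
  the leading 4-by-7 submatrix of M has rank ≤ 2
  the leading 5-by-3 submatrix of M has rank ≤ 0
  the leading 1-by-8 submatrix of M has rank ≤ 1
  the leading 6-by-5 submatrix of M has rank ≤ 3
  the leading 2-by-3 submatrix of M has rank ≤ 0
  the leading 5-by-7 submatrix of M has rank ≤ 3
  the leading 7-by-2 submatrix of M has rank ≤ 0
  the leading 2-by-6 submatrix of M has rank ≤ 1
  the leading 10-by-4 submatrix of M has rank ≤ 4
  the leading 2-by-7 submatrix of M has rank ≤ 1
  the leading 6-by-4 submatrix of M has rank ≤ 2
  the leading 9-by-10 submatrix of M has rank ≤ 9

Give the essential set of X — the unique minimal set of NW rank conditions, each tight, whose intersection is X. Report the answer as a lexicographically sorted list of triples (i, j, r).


Recovering R(i,j) via the rank-extension bound from the 18 conditions:

  0 0 0 0 1 1 1 1 1 1
  0 0 0 0 1 1 1 2 2 2
  0 0 0 0 1 2 2 3 3 3
  0 0 0 0 1 2 2 3 4 4
  0 0 0 1 2 3 3 4 5 5
  0 0 1 2 3 4 4 5 6 6
  0 0 1 2 3 4 5 6 7 7
  0 0 1 2 3 4 5 6 7 8
  1 1 2 3 4 5 6 7 8 9
  1 2 3 4 5 6 7 8 9 10

the unique w with this rank table is (5, 8, 6, 9, 4, 3, 7, 10, 1, 2).

5 SE-corners of the 28-cell Rothe diagram give Ess(w):

[(2, 7, 1), (4, 4, 0), (4, 7, 2), (5, 3, 0), (8, 2, 0)]


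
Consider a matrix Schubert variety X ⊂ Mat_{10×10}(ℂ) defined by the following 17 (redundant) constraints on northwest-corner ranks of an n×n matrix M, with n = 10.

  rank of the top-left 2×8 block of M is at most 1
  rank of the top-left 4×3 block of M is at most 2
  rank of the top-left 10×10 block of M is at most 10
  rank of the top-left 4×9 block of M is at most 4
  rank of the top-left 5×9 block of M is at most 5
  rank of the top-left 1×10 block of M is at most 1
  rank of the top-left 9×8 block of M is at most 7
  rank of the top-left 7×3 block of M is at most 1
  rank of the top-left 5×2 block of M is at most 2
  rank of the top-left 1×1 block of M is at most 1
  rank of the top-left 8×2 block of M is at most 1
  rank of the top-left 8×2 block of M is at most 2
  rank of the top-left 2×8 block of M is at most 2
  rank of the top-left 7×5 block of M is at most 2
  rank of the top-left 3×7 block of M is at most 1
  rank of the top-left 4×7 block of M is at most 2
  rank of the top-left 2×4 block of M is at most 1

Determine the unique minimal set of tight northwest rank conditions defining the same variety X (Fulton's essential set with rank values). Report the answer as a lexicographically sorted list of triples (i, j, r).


Recovering R(i,j) via the rank-extension bound from the 17 conditions:

  1 1 1 1 1 1 1 1 1 1
  1 1 1 1 1 1 1 1 2 2
  1 1 1 1 1 1 1 2 3 3
  1 1 1 2 2 2 2 3 4 4
  1 1 1 2 2 3 3 4 5 5
  1 1 1 2 2 3 4 5 6 6
  1 1 1 2 2 3 4 5 6 7
  1 1 2 3 3 4 5 6 7 8
  1 2 3 4 4 5 6 7 8 9
  1 2 3 4 5 6 7 8 9 10

second differences of R give the permutation w = (1, 9, 8, 4, 6, 7, 10, 3, 2, 5).

D(w) has 25 cells with 5 SE-corners; essential set:

[(2, 8, 1), (3, 7, 1), (7, 3, 1), (7, 5, 2), (8, 2, 1)]


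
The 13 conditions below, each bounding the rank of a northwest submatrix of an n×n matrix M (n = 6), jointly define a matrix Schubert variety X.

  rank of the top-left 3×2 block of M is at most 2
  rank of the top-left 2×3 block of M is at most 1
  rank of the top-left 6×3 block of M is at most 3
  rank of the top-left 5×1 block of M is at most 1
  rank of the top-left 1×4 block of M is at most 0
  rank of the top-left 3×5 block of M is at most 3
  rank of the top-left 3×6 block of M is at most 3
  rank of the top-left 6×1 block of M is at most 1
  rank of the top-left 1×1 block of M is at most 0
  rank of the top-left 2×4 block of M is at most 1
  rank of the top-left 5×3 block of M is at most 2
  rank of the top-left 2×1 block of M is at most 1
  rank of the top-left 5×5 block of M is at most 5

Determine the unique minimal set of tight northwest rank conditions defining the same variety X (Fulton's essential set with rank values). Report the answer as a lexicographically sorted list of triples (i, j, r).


The tightest implied rank at each (i,j), from the 13 conditions:

  row 1: 0, 0, 0, 0, 1, 1
  row 2: 1, 1, 1, 1, 2, 2
  row 3: 1, 2, 2, 2, 3, 3
  row 4: 1, 2, 2, 3, 4, 4
  row 5: 1, 2, 2, 3, 4, 5
  row 6: 1, 2, 3, 4, 5, 6

so w = (5, 1, 2, 4, 6, 3).

2 SE-corners of the 6-cell Rothe diagram give Ess(w):

[(1, 4, 0), (5, 3, 2)]


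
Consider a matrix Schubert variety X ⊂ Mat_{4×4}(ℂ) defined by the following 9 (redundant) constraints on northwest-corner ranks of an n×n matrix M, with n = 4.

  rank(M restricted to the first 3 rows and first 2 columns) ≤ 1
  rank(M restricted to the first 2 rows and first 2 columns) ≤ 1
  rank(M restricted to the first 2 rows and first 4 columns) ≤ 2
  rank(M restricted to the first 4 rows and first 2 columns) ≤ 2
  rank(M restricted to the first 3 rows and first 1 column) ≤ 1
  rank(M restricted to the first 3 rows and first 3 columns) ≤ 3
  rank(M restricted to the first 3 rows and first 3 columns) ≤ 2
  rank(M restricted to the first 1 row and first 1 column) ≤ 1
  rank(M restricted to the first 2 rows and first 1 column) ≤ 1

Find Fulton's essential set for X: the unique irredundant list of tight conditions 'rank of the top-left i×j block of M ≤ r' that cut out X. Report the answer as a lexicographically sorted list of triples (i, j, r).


Reconstructing r_w from the 9 given conditions:

  i=1: 1  1  1  1
  i=2: 1  1  2  2
  i=3: 1  1  2  3
  i=4: 1  2  3  4

hence w(1..4) = (1, 3, 4, 2).

Rothe diagram D(w) (2 cells), 1 SE-corner (essential condition):

[(3, 2, 1)]


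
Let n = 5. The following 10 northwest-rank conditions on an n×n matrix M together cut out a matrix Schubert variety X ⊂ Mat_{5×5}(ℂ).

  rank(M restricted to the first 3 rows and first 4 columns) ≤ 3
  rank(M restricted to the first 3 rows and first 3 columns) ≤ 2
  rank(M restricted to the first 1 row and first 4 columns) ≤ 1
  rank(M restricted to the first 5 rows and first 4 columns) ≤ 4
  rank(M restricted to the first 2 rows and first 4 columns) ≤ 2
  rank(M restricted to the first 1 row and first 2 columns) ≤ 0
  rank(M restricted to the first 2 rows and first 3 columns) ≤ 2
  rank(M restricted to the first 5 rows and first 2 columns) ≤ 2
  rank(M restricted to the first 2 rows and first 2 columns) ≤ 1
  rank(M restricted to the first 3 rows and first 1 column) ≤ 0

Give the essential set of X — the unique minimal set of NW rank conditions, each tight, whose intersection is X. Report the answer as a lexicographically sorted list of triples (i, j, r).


Rank table r_w(5×5) implied by the 10 constraints:

  row 1: 0  0  1  1  1
  row 2: 0  1  2  2  2
  row 3: 0  1  2  3  3
  row 4: 1  2  3  4  4
  row 5: 1  2  3  4  5

giving w = (3, 2, 4, 1, 5) via Δ²R.

|D(w)|=4, |Ess(w)|=2:

[(1, 2, 0), (3, 1, 0)]


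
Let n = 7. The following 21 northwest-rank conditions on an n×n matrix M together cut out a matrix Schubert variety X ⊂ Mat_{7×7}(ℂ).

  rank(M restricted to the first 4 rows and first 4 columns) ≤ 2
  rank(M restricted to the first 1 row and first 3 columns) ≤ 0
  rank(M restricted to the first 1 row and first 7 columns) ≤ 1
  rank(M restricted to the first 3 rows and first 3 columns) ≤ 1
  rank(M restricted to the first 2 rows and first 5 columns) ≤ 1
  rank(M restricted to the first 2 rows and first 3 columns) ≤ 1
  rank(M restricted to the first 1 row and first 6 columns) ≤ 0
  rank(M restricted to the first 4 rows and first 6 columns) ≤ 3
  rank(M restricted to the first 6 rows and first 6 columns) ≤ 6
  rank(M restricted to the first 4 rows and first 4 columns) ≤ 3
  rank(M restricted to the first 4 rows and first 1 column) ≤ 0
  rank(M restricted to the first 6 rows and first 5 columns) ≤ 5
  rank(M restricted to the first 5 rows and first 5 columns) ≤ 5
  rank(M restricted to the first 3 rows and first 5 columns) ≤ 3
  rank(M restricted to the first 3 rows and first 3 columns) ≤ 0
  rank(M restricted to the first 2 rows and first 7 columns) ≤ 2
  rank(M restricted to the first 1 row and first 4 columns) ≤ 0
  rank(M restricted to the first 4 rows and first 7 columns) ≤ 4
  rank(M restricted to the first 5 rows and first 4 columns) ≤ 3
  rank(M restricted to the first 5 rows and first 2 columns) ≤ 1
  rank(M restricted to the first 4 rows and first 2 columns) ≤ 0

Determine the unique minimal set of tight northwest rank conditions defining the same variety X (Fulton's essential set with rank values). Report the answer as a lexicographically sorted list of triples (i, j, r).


Rank table r_w(7×7) implied by the 21 constraints:

  R[1]: 0  0  0  0  0  0  1
  R[2]: 0  0  0  1  1  1  2
  R[3]: 0  0  0  1  2  2  3
  R[4]: 0  0  1  2  3  3  4
  R[5]: 1  1  2  3  4  4  5
  R[6]: 1  2  3  4  5  5  6
  R[7]: 1  2  3  4  5  6  7

so w = (7, 4, 5, 3, 1, 2, 6).

Rothe diagram D(w) (14 cells), 3 SE-corners (essential conditions):

[(1, 6, 0), (3, 3, 0), (4, 2, 0)]


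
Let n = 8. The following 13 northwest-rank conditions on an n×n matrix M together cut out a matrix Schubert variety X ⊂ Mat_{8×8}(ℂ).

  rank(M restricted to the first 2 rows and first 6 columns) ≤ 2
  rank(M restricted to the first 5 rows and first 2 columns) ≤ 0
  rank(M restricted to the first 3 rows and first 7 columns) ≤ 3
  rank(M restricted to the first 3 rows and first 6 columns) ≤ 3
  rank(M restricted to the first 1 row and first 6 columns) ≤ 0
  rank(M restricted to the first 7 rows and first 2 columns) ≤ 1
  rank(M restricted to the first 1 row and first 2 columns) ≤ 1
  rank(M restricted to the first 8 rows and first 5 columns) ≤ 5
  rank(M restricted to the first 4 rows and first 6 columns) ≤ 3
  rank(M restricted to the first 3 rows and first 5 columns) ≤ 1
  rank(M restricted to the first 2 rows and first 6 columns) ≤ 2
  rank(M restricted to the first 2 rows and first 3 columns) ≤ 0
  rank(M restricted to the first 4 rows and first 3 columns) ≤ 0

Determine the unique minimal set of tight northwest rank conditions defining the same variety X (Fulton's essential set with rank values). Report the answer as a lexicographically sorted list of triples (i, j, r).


Computing R[i][j] = min implied NW-rank bound (n=8, 13 conditions):

  row 1: 0 | 0 | 0 | 0 | 0 | 0 | 1 | 1
  row 2: 0 | 0 | 0 | 1 | 1 | 1 | 2 | 2
  row 3: 0 | 0 | 0 | 1 | 1 | 2 | 3 | 3
  row 4: 0 | 0 | 0 | 1 | 2 | 3 | 4 | 4
  row 5: 0 | 0 | 1 | 2 | 3 | 4 | 5 | 5
  row 6: 1 | 1 | 2 | 3 | 4 | 5 | 6 | 6
  row 7: 1 | 1 | 2 | 3 | 4 | 5 | 6 | 7
  row 8: 1 | 2 | 3 | 4 | 5 | 6 | 7 | 8

so w = (7, 4, 6, 5, 3, 1, 8, 2).

D(w) has 19 cells with 5 SE-corners; essential set:

[(1, 6, 0), (3, 5, 1), (4, 3, 0), (5, 2, 0), (7, 2, 1)]


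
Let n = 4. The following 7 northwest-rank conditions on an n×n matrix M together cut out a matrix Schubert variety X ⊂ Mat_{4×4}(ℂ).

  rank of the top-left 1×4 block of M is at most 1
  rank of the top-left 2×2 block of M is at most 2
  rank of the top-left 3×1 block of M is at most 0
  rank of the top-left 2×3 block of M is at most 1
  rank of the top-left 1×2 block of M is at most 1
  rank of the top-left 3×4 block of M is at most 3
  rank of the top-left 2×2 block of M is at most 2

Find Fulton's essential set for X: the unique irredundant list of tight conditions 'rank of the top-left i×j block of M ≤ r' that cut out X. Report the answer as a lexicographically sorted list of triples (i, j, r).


Propagating the 7 rank bounds to every northwest block:

  i=1: 0 1 1 1
  i=2: 0 1 1 2
  i=3: 0 1 2 3
  i=4: 1 2 3 4

giving w = (2, 4, 3, 1) via Δ²R.

2 SE-corners of the 4-cell Rothe diagram give Ess(w):

[(2, 3, 1), (3, 1, 0)]


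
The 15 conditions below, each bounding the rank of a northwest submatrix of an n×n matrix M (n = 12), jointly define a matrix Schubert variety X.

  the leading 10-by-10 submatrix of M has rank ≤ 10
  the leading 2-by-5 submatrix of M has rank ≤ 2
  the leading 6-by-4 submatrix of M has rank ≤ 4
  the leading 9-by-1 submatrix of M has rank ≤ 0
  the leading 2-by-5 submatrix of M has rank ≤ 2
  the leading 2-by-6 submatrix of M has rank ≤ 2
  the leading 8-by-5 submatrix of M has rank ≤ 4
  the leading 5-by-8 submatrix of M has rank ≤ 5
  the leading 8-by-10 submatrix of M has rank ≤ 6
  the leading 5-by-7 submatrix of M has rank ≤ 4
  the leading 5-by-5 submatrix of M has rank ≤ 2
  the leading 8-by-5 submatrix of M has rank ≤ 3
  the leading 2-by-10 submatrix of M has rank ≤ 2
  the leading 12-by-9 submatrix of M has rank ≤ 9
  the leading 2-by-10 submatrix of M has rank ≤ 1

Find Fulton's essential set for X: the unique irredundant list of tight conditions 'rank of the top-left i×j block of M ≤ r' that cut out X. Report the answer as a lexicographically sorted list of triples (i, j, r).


Rank table r_w(12×12) implied by the 15 constraints:

  0  1  1  1  1  1  1  1  1  1  1  1
  0  1  1  1  1  1  1  1  1  1  2  2
  0  1  2  2  2  2  2  2  2  2  3  3
  0  1  2  2  2  3  3  3  3  3  4  4
  0  1  2  2  2  3  4  4  4  4  5  5
  0  1  2  3  3  4  5  5  5  5  6  6
  0  1  2  3  3  4  5  6  6  6  7  7
  0  1  2  3  3  4  5  6  6  6  7  8
  0  1  2  3  4  5  6  7  7  7  8  9
  1  2  3  4  5  6  7  8  8  8  9  10
  1  2  3  4  5  6  7  8  9  9  10  11
  1  2  3  4  5  6  7  8  9  10  11  12

reading off 1-entries of Δ²R: w = (2, 11, 3, 6, 7, 4, 8, 12, 5, 1, 9, 10).

Fulton essential set (5 of the 25 Rothe cells):

[(2, 10, 1), (5, 5, 2), (8, 5, 3), (8, 10, 6), (9, 1, 0)]


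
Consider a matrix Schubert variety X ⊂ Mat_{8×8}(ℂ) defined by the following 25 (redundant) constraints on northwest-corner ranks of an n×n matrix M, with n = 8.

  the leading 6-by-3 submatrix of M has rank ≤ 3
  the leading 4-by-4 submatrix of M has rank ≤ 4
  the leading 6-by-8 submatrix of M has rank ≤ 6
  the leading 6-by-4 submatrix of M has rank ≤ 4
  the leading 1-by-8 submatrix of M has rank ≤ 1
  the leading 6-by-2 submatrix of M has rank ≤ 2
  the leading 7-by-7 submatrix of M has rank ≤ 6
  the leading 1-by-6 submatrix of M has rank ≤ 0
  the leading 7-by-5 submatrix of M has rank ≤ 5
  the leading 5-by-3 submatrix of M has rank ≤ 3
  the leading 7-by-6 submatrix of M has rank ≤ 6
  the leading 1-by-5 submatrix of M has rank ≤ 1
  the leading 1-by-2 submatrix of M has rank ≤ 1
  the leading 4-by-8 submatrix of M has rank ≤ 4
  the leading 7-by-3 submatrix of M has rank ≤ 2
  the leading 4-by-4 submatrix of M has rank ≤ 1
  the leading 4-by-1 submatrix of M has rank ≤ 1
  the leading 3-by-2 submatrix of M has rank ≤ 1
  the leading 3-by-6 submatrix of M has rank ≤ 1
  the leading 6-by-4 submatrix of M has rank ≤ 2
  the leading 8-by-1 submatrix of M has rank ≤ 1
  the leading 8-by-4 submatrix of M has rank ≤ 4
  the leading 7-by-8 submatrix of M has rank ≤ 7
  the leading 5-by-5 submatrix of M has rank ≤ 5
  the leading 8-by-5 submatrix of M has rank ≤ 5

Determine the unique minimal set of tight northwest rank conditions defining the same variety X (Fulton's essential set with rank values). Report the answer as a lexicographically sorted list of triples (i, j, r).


Computing R[i][j] = min implied NW-rank bound (n=8, 25 conditions):

  i=1: 0, 0, 0, 0, 0, 0, 1, 1
  i=2: 1, 1, 1, 1, 1, 1, 2, 2
  i=3: 1, 1, 1, 1, 1, 1, 2, 3
  i=4: 1, 1, 1, 1, 2, 2, 3, 4
  i=5: 1, 2, 2, 2, 3, 3, 4, 5
  i=6: 1, 2, 2, 2, 3, 4, 5, 6
  i=7: 1, 2, 2, 3, 4, 5, 6, 7
  i=8: 1, 2, 3, 4, 5, 6, 7, 8

hence w(1..8) = (7, 1, 8, 5, 2, 6, 4, 3).

Fulton essential set (5 of the 17 Rothe cells):

[(1, 6, 0), (3, 6, 1), (4, 4, 1), (6, 4, 2), (7, 3, 2)]


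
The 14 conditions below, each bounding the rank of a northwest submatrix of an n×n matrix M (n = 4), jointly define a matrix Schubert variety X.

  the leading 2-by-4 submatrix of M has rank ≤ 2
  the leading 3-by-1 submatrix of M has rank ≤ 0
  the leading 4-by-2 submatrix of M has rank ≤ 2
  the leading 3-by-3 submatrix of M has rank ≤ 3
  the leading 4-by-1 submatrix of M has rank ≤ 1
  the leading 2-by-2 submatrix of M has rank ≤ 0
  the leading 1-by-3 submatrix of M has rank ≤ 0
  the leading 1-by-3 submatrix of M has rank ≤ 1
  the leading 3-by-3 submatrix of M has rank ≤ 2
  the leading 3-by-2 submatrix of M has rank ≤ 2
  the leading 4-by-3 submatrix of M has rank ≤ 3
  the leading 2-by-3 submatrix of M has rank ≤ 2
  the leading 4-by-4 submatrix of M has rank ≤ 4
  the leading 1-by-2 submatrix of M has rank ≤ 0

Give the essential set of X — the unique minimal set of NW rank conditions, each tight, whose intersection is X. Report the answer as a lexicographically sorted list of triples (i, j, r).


Recovering R(i,j) via the rank-extension bound from the 14 conditions:

  i=1: 0 0 0 1
  i=2: 0 0 1 2
  i=3: 0 1 2 3
  i=4: 1 2 3 4

reading off 1-entries of Δ²R: w = (4, 3, 2, 1).

D(w) has 6 cells with 3 SE-corners; essential set:

[(1, 3, 0), (2, 2, 0), (3, 1, 0)]


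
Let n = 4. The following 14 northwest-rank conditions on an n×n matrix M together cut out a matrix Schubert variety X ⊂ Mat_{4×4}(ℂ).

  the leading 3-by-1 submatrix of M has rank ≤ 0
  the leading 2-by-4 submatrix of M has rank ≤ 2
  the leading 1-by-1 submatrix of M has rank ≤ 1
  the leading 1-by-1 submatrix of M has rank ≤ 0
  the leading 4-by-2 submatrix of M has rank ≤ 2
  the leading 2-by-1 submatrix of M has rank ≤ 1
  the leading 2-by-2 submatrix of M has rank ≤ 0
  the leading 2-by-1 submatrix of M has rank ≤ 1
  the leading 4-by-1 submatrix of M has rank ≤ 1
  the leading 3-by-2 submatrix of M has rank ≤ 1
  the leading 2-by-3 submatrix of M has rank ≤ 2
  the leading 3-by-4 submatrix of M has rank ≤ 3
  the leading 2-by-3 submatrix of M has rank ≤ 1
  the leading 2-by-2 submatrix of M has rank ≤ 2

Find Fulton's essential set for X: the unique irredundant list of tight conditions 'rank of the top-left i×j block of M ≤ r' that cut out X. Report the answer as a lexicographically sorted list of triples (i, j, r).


Computing R[i][j] = min implied NW-rank bound (n=4, 14 conditions):

  row 1: 0  0  1  1
  row 2: 0  0  1  2
  row 3: 0  1  2  3
  row 4: 1  2  3  4

hence w(1..4) = (3, 4, 2, 1).

2 SE-corners of the 5-cell Rothe diagram give Ess(w):

[(2, 2, 0), (3, 1, 0)]


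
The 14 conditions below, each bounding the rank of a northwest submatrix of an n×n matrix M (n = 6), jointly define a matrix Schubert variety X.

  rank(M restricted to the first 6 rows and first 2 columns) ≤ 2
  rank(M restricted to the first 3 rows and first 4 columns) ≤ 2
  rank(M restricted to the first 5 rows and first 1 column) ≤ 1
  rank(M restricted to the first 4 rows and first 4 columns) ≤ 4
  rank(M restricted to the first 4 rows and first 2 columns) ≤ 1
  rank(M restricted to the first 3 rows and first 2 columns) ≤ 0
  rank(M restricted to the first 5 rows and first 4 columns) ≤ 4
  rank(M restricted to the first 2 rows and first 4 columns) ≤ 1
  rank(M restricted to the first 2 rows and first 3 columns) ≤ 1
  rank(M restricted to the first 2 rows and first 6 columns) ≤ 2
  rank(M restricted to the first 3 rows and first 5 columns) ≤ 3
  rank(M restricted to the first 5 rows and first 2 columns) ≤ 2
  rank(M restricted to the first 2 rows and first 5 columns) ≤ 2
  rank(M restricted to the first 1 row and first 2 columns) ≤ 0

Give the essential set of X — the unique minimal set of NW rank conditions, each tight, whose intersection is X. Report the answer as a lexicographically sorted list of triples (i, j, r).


Recovering R(i,j) via the rank-extension bound from the 14 conditions:

  i=1: 0, 0, 1, 1, 1, 1
  i=2: 0, 0, 1, 1, 2, 2
  i=3: 0, 0, 1, 2, 3, 3
  i=4: 1, 1, 2, 3, 4, 4
  i=5: 1, 2, 3, 4, 5, 5
  i=6: 1, 2, 3, 4, 5, 6

giving w = (3, 5, 4, 1, 2, 6) via Δ²R.

2 SE-corners of the 7-cell Rothe diagram give Ess(w):

[(2, 4, 1), (3, 2, 0)]
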